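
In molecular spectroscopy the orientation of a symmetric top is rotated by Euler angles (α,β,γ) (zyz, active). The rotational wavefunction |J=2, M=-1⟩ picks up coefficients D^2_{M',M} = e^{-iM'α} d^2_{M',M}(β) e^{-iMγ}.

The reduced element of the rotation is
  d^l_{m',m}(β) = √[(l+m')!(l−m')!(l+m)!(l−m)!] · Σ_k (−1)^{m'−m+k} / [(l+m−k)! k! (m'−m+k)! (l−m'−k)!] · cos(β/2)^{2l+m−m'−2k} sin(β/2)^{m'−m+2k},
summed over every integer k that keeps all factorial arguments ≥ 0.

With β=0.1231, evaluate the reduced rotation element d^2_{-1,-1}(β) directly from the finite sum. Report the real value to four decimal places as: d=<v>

d=0.9811

d^2_{-1,-1}(β=0.1231) via the finite sum:
Half-angle: c=0.998106, s=0.061511. N=√(1·6·1·6)=6.000000
k∈{0,1} keeps every argument non-negative
  k=0: (−1)^0·6.0000/(6)·0.9981^4·0.0615^0 = +0.992447
  k=1: (−1)^1·6.0000/(2)·0.9981^2·0.0615^2 = -0.011308
d^2_{-1,-1}(0.1231) = +0.992447 -0.011308 = +0.981139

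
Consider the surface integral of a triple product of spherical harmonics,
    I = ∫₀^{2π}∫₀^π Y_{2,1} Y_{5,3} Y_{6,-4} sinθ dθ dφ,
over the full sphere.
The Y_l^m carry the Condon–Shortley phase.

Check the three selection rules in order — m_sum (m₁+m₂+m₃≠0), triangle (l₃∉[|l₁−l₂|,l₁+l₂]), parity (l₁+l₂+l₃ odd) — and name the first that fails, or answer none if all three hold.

azimuthal sum: 1 + 3 − 4 = 0  ✓
3 ≤ 6 ≤ 7 (triangle on l)  ✓
L = 2 + 5 + 6 = 13 (odd)  ✗

parity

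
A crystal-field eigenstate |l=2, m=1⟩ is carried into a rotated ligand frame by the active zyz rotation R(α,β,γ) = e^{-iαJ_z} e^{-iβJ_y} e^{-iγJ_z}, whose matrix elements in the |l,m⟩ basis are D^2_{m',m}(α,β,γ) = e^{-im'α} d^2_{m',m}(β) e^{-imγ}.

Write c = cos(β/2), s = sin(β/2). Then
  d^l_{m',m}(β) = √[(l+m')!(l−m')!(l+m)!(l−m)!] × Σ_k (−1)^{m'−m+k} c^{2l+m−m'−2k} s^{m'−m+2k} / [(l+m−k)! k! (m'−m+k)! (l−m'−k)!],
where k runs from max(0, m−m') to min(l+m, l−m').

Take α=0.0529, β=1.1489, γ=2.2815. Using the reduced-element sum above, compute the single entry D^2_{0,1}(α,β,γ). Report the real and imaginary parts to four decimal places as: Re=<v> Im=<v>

Re=-0.2985 Im=-0.3468

First d^2_{0,1}(β=1.1489), then the phase factors e^{-i(0)α} and e^{-i(1)γ}:
Half-angle: c=0.839491, s=0.543373. N=√(2·2·6·1)=4.898979
The bounds max(0,m−m')=1 and min(l+m,l−m')=2 give 2 terms
  k=1: (−1)^0·4.8990/(2)·0.8395^3·0.5434^1 = +0.787449
  k=2: (−1)^1·4.8990/(2)·0.8395^1·0.5434^3 = -0.329903
d^2_{0,1}(1.1489) = +0.787449 -0.329903 = +0.457546
Attach z-rotation phases: D = e^{-i(0)(0.0529)}·(+0.457546)·e^{-i(1)(2.2815)} = -0.298488-0.346775i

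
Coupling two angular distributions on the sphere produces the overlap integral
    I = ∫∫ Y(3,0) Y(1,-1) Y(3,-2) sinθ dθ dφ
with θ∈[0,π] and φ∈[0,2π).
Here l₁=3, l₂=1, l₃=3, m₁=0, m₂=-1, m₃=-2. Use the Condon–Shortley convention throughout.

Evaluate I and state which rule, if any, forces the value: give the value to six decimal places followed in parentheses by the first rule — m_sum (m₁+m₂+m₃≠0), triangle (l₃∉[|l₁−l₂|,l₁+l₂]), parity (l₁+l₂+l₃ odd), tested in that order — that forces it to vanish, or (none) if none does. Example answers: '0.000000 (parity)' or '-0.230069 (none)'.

Σmᵢ = -3 ≠ 0, so the φ-integral vanishes; I = 0

0.000000 (m_sum)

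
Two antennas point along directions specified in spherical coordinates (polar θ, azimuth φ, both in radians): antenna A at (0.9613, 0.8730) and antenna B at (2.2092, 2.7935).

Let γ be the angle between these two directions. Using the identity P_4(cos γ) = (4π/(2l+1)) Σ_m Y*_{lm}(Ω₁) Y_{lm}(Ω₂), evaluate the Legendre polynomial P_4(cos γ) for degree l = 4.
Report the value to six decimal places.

Summing Y*_{l m}(θ₁,φ₁)·Y_{l m}(θ₂,φ₂) over m ∈ [−4, 4]; prefactor 4π/(2·4+1) = 1.396263:
  term(m=-4) = 0.00630 - 0.03627j   from Y*(Ω₁)=-0.18786 - 0.06866j, Y(Ω₂)=0.03266 + 0.18112j
  term(m=-3) = -0.13228 - 0.07603j   from Y*(Ω₁)=-0.34226 + 0.19714j, Y(Ω₂)=0.19411 + 0.33396j
  term(m=-2) = -0.07138 + 0.06005j   from Y*(Ω₁)=-0.05072 + 0.28655j, Y(Ω₂)=0.24594 + 0.20555j
  term(m=-1) = 0.00625 + 0.01715j   from Y*(Ω₁)=-0.10074 - 0.12014j, Y(Ω₂)=-0.10943 - 0.03971j
  term(m=+0) = 0.11139 + 0.00000j   from Y*(Ω₁)=-0.32502 + 0.00000j, Y(Ω₂)=-0.34271 + 0.00000j
  term(m=+1) = 0.00625 - 0.01715j   from Y*(Ω₁)=0.10074 - 0.12014j, Y(Ω₂)=0.10943 - 0.03971j
  term(m=+2) = -0.07138 - 0.06005j   from Y*(Ω₁)=-0.05072 - 0.28655j, Y(Ω₂)=0.24594 - 0.20555j
  term(m=+3) = -0.13228 + 0.07603j   from Y*(Ω₁)=0.34226 + 0.19714j, Y(Ω₂)=-0.19411 + 0.33396j
  term(m=+4) = 0.00630 + 0.03627j   from Y*(Ω₁)=-0.18786 + 0.06866j, Y(Ω₂)=0.03266 - 0.18112j
Total Σ_m = -0.27081 - 0.00000j. Multiply by 1.396263: -0.37812 - 0.00000j. P_4(cos γ) = -0.378119

-0.378119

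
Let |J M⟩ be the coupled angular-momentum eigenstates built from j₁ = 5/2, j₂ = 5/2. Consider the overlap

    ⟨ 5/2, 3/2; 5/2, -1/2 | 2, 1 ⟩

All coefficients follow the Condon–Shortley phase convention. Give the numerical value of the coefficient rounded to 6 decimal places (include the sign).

triangle: 3!×2!×2!/8! = 24/40320
(j±m)!: 4!×1!×2!×3!×3!×1! = 1728
prefactor² = (2J+1)×Δ×N² = 36/7
  k=0: +1/(0!×3!×1!×2!×1!×0!) = 1/12
  k=1: −1/(1!×2!×0!×1!×2!×1!) = -1/4
Σ = -1/6  ⇒  CG² = 36/7×(-1/6)² = 1/7
CG = −√(1/7) = -0.377964

-0.377964  (= −√(1/7))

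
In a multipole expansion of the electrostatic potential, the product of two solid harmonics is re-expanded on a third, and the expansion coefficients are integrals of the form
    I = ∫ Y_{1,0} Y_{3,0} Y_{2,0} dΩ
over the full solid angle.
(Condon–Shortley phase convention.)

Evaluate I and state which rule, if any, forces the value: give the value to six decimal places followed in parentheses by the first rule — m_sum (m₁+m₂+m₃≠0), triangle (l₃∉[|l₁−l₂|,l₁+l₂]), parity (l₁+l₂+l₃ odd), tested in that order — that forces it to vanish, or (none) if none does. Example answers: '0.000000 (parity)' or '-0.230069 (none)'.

Checks pass: Σm=0; 6 even; l₃=2∈[2,4].
(2·1+1)(2·3+1)(2·2+1) = 105
Δ: 2! 0! 4! / 7! → 1/105
sum: t=1:−1/4 = -1/4
3j²(1 3 2; 0 0 0) = Δ·Π!·Σ² = 3/35  (sign -1)
(m-triple is (0,0,0) — same symbol as above.)
combine: 4πI² = 105·3/35·3/35 = 27/35
take √, sign +1: I = 0.24776670
No selection rule forces the value: the integral is nonzero (none).

0.247767 (none)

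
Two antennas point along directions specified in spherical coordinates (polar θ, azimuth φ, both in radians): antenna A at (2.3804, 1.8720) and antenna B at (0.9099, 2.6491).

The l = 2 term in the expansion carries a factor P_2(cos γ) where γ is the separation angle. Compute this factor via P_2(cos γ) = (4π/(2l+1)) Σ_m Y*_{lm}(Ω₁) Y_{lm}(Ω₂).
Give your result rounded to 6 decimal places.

-0.495265

Expand P_2 via completeness: Σ_{m} conj(Y_{2,m}) at Ω₁ times Y_{2,m} at Ω₂ —
  term(m=-2) = 0.00073 - 0.04424j   from Y*(Ω₁)=-0.15144 - 0.10414j, Y(Ω₂)=0.13310 + 0.20059j
  term(m=-1) = -0.10298 + 0.10128j   from Y*(Ω₁)=0.11446 - 0.36845j, Y(Ω₂)=-0.32987 - 0.17701j
  term(m=+0) = 0.00742 + 0.00000j   from Y*(Ω₁)=0.18059 + 0.00000j, Y(Ω₂)=0.04111 + 0.00000j
  term(m=+1) = -0.10298 - 0.10128j   from Y*(Ω₁)=-0.11446 - 0.36845j, Y(Ω₂)=0.32987 - 0.17701j
  term(m=+2) = 0.00073 + 0.04424j   from Y*(Ω₁)=-0.15144 + 0.10414j, Y(Ω₂)=0.13310 - 0.20059j
Σ over m = -0.19706 + 0.00000j; ×(4π/5) → -0.49527 + 0.00000j. Real part: -0.495265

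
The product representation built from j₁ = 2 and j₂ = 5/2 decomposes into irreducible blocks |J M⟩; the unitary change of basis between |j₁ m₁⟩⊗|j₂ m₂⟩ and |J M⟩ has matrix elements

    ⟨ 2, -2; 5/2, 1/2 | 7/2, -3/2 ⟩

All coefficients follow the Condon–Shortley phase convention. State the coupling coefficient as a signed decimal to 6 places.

−√(8/21) = -0.617213

√[8·1!3!4!/9! · 0!4!3!2!2!5!] = √(1536/7)
  +(−1)^1/∏(1,0,3,2,0,2)! = -1/24  (running -1/24)
⟨..|..⟩ = √(1536/7)·(-1/24) = -0.617213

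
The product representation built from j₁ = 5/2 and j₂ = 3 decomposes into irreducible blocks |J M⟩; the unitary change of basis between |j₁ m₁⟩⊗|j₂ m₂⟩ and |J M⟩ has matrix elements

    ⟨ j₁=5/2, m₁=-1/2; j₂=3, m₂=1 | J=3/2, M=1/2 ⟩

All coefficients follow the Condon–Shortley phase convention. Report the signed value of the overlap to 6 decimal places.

j₁+j₂−J=4  J+j₁−j₂=1  J−j₁+j₂=2  j₁+j₂+J+1=8
(j₁±m₁, j₂±m₂, J±M) = (2,3,4,2,2,1)
P² = 192/35
sum k=2..3:
  [2] +1/8 = 1/8
  [3] −1/6 = -1/6
S = -1/24
C² = P²·S² = 1/105 ; C = -0.097590

−√(1/105) ≈ -0.097590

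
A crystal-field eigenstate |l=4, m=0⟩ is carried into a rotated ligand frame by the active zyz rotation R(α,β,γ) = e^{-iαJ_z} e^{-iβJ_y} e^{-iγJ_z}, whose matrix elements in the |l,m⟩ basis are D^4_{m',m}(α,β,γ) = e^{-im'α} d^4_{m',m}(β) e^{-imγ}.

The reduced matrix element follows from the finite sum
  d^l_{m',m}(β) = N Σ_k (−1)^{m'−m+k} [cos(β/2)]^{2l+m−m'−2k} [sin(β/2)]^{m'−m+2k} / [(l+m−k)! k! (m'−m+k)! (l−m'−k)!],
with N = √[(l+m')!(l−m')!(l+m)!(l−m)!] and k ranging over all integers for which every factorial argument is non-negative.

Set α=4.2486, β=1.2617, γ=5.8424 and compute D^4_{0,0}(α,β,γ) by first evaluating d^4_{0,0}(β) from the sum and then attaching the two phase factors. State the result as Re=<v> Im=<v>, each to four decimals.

Re=0.0655 Im=0.0000

First d^4_{0,0}(β=1.2617), then the phase factors e^{-i(0)α} and e^{-i(0)γ}:
With c≡cos(β/2)=0.807526 and s≡sin(β/2)=0.589831, N=[24·24·24·24]^{1/2}=576.000000
k: max(0,(0)−(0))=0 … min(4+(0),4−(0))=4
  k=0: (−1)^0·576.0000/(576)·0.8075^8·0.5898^0 = +0.180823
  k=1: (−1)^1·576.0000/(36)·0.8075^6·0.5898^2 = -1.543534
  k=2: (−1)^2·576.0000/(16)·0.8075^4·0.5898^4 = +1.852853
  k=3: (−1)^3·576.0000/(36)·0.8075^2·0.5898^6 = -0.439340
  k=4: (−1)^4·576.0000/(576)·0.8075^0·0.5898^8 = +0.014650
d^4_{0,0}(1.2617) = +0.180823 -1.543534 +1.852853 -0.439340 +0.014650 = +0.065452
D = (+1.000000+0.000000i)·(+0.065452)·(+1.000000+0.000000i) = +0.065452+0.000000i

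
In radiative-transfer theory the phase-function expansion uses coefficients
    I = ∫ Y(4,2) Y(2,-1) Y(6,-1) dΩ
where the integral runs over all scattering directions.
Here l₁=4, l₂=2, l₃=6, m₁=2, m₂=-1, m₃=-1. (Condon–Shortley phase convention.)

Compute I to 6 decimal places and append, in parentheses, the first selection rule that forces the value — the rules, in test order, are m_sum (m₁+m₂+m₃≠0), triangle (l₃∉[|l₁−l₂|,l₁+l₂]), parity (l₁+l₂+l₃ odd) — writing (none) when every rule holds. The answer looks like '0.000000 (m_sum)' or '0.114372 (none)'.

-0.133065 (none)

Rules hold: Σm=0, L=12 even, 2≤6≤6.
N = 9·5·13 = 585
Δ = 0!·8!·4!/13! = 1/6435
Racah Σ t=0..0: t=0:+1/2304 = 1/2304
⇒ 3j(4 2 6; 0 0 0)² = 5/143, sgn +1
Racah Σ t=0..0: t=0:+1/8640 = 1/8640
⇒ 3j(4 2 6; 2 -1 -1)² = 14/1287, sgn -1
4πI² = N·(3j₀)²·(3jₘ)² = 350/1573
I = -1·√(0.222505/4π) = -0.13306527
No selection rule forces the value: the integral is nonzero (none).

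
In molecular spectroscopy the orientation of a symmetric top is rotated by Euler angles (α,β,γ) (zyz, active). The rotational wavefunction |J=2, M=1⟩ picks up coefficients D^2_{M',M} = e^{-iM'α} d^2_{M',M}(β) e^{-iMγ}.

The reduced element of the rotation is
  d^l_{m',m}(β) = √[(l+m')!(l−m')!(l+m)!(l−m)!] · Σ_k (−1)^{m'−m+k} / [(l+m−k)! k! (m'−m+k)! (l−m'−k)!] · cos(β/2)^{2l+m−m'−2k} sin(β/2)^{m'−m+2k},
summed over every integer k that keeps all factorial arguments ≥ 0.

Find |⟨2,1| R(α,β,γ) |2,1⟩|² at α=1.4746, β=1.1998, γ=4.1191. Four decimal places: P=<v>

First d^2_{1,1}(β=1.1998), then the phase factors e^{-i(1)α} and e^{-i(1)γ}:
With c≡cos(β/2)=0.825392 and s≡sin(β/2)=0.564560, N=[6·1·6·1]^{1/2}=6.000000
The bounds max(0,m−m')=0 and min(l+m,l−m')=1 give 2 terms
  k=0: (−1)^0·6.0000/(6)·0.8254^4·0.5646^0 = +0.464132
  k=1: (−1)^1·6.0000/(2)·0.8254^2·0.5646^2 = -0.651421
d^2_{1,1}(1.1998) = +0.464132 -0.651421 = -0.187290
|D^2_{1,1}|² = |d^2_{1,1}(β)|² = (-0.187290)² = 0.035077 (the z-rotation phases have unit modulus)

P=0.0351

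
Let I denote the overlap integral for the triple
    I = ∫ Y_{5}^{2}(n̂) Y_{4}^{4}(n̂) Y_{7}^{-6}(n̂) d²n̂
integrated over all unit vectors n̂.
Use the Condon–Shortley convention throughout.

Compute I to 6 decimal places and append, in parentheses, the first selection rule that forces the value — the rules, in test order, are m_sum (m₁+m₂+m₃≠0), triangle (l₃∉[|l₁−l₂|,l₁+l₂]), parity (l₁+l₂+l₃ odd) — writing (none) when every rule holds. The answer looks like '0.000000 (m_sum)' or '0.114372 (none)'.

m-sum 0 ✓  L=16 even ✓  1≤7≤9 ✓
Π(2lᵢ+1) = 11×9×15 = 1485
triangle coeff Δ(5,4,7) = 1/6126120
Σ_t [0,2]: t=0:+1/69120 t=1:−1/20736 t=2:+1/69120 = -1/51840
(3j)²=280/21879 [(5 4 7; 0 0 0)], sign=+1
Σ_t [2,2]: t=2:+1/7257600 = 1/7257600
(3j)²=2/85 [(5 4 7; 2 4 -6)], sign=-1
⇒ 4πI² = 1680/3757
I = (-1)√(1680/3757/(4π)) = -0.18863797
No selection rule forces the value: the integral is nonzero (none).

-0.188638 (none)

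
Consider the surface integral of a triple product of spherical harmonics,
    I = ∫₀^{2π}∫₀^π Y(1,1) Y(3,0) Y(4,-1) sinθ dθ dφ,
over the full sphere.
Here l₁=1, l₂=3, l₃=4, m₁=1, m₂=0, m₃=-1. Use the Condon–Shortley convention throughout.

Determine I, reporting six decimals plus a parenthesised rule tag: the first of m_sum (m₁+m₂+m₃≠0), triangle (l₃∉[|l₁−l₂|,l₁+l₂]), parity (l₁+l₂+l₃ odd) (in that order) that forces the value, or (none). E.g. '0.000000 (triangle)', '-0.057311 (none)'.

-0.194664 (none)

Checks pass: Σm=0; 8 even; l₃=4∈[2,4].
(2·1+1)(2·3+1)(2·4+1) = 189
Δ: 0! 2! 6! / 9! → 1/252
sum: t=0:+1/36 = 1/36
3j²(1 3 4; 0 0 0) = Δ·Π!·Σ² = 4/63  (sign +1)
sum: t=0:+1/72 = 1/72
3j²(1 3 4; 1 0 -1) = Δ·Π!·Σ² = 5/126  (sign -1)
combine: 4πI² = 189·4/63·5/126 = 10/21
take √, sign -1: I = -0.19466390
No selection rule forces the value: the integral is nonzero (none).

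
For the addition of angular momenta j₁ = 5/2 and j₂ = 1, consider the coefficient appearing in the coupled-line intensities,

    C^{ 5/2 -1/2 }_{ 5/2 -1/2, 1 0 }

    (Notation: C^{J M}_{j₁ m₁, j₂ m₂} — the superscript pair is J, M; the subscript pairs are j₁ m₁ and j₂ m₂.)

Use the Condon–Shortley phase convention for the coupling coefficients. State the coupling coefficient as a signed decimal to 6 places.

−√(1/35) ≈ -0.169031

√[6·1!4!1!/7! · 2!3!1!1!2!3!] = √(144/35)
  +(−1)^0/∏(0,1,3,1,1,0)! = 1/6  (running 1/6)
  +(−1)^1/∏(1,0,2,0,2,1)! = -1/4  (running -1/12)
⟨..|..⟩ = √(144/35)·(-1/12) = -0.169031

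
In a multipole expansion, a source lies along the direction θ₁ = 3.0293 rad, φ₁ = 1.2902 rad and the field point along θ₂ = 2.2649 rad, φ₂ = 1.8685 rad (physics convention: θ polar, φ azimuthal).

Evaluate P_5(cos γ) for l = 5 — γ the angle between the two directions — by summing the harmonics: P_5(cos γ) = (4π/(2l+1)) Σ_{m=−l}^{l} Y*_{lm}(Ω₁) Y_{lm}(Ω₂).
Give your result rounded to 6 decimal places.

-0.376610

Expand P_5 via completeness: Σ_{m} conj(Y_{5,m}) at Ω₁ times Y_{5,m} at Ω₂ —
  m=-5: Y*=(0.000008, 0.000001)  Y=(-0.124094, -0.010233)  product (-0.000001, -0.000000)
  m=-4: Y*=(-0.000100, 0.000207)  Y=(-0.121546, 0.304328)  product (-0.000051, -0.000056)
  m=-3: Y*=(-0.002863, -0.002557)  Y=(0.328330, 0.264253)  product (-0.000264, -0.001596)
  m=-2: Y*=(0.035132, -0.022084)  Y=(0.120711, -0.081771)  product (0.002435, -0.005539)
  m=-1: Y*=(0.076050, 0.263878)  Y=(0.087549, 0.285342)  product (-0.068638, 0.044803)
  m=+0: Y*=(-0.849146, -0.000000)  Y=(0.231561, 0.000000)  product (-0.196629, -0.000000)
  m=+1: Y*=(-0.076050, 0.263878)  Y=(-0.087549, 0.285342)  product (-0.068638, -0.044803)
  m=+2: Y*=(0.035132, 0.022084)  Y=(0.120711, 0.081771)  product (0.002435, 0.005539)
  m=+3: Y*=(0.002863, -0.002557)  Y=(-0.328330, 0.264253)  product (-0.000264, 0.001596)
  m=+4: Y*=(-0.000100, -0.000207)  Y=(-0.121546, -0.304328)  product (-0.000051, 0.000056)
  m=+5: Y*=(-0.000008, 0.000001)  Y=(0.124094, -0.010233)  product (-0.000001, 0.000000)
Σ over m = (-0.329667, 0.000000); ×(4π/11) → (-0.376610, 0.000000). Real part: -0.376610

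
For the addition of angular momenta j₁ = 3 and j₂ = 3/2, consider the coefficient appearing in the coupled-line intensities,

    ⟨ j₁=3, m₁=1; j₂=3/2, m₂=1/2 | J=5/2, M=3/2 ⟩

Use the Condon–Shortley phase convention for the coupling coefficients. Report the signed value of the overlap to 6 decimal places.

−√(7/20) = -0.591608

triangle: 2!*4!*1!/8! = 48/40320
(j±m)!: 4!*2!*2!*1!*4!*1! = 2304
prefactor² = (2J+1)*Δ*N² = 576/35
  k=1: −1/(1!*1!*1!*1!*3!*0!) = -1/6
  k=2: +1/(2!*0!*0!*0!*4!*1!) = 1/48
Σ = -7/48  ⇒  CG² = 576/35*(-7/48)² = 7/20
CG = −√(7/20) = -0.591608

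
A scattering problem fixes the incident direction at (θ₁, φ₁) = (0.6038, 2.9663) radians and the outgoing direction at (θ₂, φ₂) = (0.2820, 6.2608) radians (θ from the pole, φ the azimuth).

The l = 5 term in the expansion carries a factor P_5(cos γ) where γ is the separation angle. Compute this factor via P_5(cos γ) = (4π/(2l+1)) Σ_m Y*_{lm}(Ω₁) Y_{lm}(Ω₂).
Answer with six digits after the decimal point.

-0.235617

Addition theorem: P_5(cos γ) = (4π/11) Σ_m Y*_{lm}(Ω₁) Y_{lm}(Ω₂), m = −5…5:
  m=-5: (-0.017523+0.021045i) × (+0.000770+0.000087i) = -0.000015+0.000015i  (running Σ = -0.000015+0.000015i)
  m=-4: (+0.095937-0.080999i) × (+0.008420+0.000756i) = +0.000869-0.000609i  (running Σ = +0.000854-0.000595i)
  m=-3: (-0.279222+0.162059i) × (+0.054320+0.003653i) = -0.015760+0.007783i  (running Σ = -0.014906+0.007188i)
  m=-2: (+0.436276-0.159543i) × (+0.222604+0.009973i) = +0.098708-0.031164i  (running Σ = +0.083802-0.023976i)
  m=-1: (-0.207002+0.036662i) × (+0.530856+0.011885i) = -0.110324+0.017002i  (running Σ = -0.026521-0.006974i)
  m=0: (-0.337488-0.000000i) × (+0.453957+0.000000i) = -0.153205-0.000000i  (running Σ = -0.179726-0.006974i)
  m=1: (+0.207002+0.036662i) × (-0.530856+0.011885i) = -0.110324-0.017002i  (running Σ = -0.290050-0.023976i)
  m=2: (+0.436276+0.159543i) × (+0.222604-0.009973i) = +0.098708+0.031164i  (running Σ = -0.191342+0.007188i)
  m=3: (+0.279222+0.162059i) × (-0.054320+0.003653i) = -0.015760-0.007783i  (running Σ = -0.207102-0.000595i)
  m=4: (+0.095937+0.080999i) × (+0.008420-0.000756i) = +0.000869+0.000609i  (running Σ = -0.206233+0.000015i)
  m=5: (+0.017523+0.021045i) × (-0.000770+0.000087i) = -0.000015-0.000015i  (running Σ = -0.206248-0.000000i)
Total Σ_m = -0.206248-0.000000i. Multiply by 1.142397: -0.235617-0.000000i. P_5(cos γ) = -0.235617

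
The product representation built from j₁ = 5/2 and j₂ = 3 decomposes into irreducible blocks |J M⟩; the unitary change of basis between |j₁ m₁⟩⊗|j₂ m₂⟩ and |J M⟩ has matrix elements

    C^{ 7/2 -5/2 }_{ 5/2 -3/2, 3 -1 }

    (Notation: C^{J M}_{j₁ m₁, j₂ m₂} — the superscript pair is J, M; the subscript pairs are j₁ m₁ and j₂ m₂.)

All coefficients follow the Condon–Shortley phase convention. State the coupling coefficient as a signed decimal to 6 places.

-0.398410

triangle: 2!*3!*4!/10! = 288/3628800
(j±m)!: 1!*4!*2!*4!*1!*6! = 829440
prefactor² = (2J+1)*Δ*N² = 18432/35
  k=1: −1/(1!*1!*3!*1!*0!*3!) = -1/36
  k=2: +1/(2!*0!*2!*0!*1!*4!) = 1/96
Σ = -5/288  ⇒  CG² = 18432/35*(-5/288)² = 10/63
CG = −√(10/63) = -0.398410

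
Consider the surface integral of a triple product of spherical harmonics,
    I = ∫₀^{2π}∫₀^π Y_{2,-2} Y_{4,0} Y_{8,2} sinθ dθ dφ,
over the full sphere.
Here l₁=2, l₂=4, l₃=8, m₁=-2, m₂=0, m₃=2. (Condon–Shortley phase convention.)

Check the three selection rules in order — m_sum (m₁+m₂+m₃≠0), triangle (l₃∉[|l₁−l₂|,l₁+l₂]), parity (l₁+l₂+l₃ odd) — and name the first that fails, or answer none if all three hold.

Σmᵢ = 0  ✓
l₃∈[|l₁−l₂|,l₁+l₂]=[2,6] required, l₃=8 fails  ✗
Σlᵢ = 14 ⇒ even

triangle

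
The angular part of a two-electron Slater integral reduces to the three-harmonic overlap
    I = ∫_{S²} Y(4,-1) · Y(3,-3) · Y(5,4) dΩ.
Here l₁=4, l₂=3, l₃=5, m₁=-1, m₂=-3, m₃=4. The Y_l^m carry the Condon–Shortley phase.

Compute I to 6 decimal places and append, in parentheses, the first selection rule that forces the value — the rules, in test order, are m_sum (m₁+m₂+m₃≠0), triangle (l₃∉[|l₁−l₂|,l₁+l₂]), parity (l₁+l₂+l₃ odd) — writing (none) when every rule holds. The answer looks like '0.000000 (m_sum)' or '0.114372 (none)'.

m-sum 0 ✓  L=12 even ✓  1≤5≤7 ✓
Π(2lᵢ+1) = 9×7×11 = 693
triangle coeff Δ(4,3,5) = 1/180180
Σ_t [0,2]: t=0:+1/576 t=1:−1/144 t=2:+1/576 = -1/288
(3j)²=20/1001 [(4 3 5; 0 0 0)], sign=+1
Σ_t [0,0]: t=0:+1/5760 = 1/5760
(3j)²=9/286 [(4 3 5; -1 -3 4)], sign=-1
⇒ 4πI² = 810/1859
I = (-1)√(810/1859/(4π)) = -0.18620781
No selection rule forces the value: the integral is nonzero (none).

-0.186208 (none)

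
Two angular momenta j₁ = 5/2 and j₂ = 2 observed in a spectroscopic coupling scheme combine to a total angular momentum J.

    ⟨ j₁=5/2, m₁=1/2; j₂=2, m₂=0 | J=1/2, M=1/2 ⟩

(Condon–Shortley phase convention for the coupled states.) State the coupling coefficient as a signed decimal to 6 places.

triangle: 4!*1!*0!/6! = 24/720
(j±m)!: 3!*2!*2!*2!*1!*0! = 48
prefactor² = (2J+1)*Δ*N² = 16/5
  k=2: +1/(2!*2!*0!*0!*1!*0!) = 1/4
Σ = 1/4  ⇒  CG² = 16/5*(1/4)² = 1/5
CG = +√(1/5) = +0.447214

+√(1/5) = +0.447214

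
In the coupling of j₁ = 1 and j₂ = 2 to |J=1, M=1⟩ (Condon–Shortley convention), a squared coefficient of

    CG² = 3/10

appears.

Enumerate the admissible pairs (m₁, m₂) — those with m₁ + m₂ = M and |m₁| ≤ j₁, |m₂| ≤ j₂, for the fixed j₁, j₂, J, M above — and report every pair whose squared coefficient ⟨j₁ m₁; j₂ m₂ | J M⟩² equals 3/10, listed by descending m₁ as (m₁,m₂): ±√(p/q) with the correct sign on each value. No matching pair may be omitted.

(0,1): −√(3/10)

Admissible pairs with m₁+m₂ = M = 1: (-1,2), (0,1), (1,0)
  (m₁,m₂)=(1,0): CG² = 1/10, CG = +√(1/10)
  (m₁,m₂)=(0,1): CG² = 3/10, CG = −√(3/10)   ← matches the target
  (m₁,m₂)=(-1,2): CG² = 3/5, CG = +√(3/5)
Pairs with CG² = 3/10: (0,1): −√(3/10)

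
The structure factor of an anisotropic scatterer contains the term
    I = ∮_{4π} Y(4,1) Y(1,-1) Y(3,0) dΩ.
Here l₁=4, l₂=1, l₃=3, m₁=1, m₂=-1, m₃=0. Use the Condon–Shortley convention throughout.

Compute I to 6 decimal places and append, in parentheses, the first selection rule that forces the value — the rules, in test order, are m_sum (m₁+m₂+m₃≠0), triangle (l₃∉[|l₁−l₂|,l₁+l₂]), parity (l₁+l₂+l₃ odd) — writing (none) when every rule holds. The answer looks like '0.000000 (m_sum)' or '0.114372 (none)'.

-0.194664 (none)

m-sum 0 ✓  L=8 even ✓  3≤3≤5 ✓
Π(2lᵢ+1) = 9×3×7 = 189
triangle coeff Δ(4,1,3) = 1/252
Σ_t [1,1]: t=1:−1/36 = -1/36
(3j)²=4/63 [(4 1 3; 0 0 0)], sign=+1
Σ_t [0,0]: t=0:+1/72 = 1/72
(3j)²=5/126 [(4 1 3; 1 -1 0)], sign=-1
⇒ 4πI² = 10/21
I = (-1)√(10/21/(4π)) = -0.19466390
No selection rule forces the value: the integral is nonzero (none).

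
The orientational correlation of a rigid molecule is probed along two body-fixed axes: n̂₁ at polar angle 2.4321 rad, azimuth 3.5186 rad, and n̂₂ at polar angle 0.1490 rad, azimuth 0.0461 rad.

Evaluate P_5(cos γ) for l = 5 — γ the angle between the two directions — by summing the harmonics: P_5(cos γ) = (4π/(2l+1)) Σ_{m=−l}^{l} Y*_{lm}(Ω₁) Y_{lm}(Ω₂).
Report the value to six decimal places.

Term-by-term m-sum for l=5 (normalisation 4π/11 = 1.142397):
  m=-5: Y*=(0.016832, -0.051789)  Y=(0.000033, -0.000008)  product (0.000000, -0.000002)
  m=-4: Y*=(-0.012580, -0.200158)  Y=(0.000693, -0.000129)  product (-0.000035, -0.000137)
  m=-3: Y*=(-0.170223, -0.361787)  Y=(0.008745, -0.001217)  product (-0.001929, -0.002957)
  m=-2: Y*=(-0.289117, -0.271517)  Y=(0.071123, -0.006576)  product (-0.022348, -0.017410)
  m=-1: Y*=(0.019522, 0.007730)  Y=(0.351139, -0.016199)  product (0.006980, 0.002398)
  m=+0: Y*=(0.392103, -0.000000)  Y=(0.786047, 0.000000)  product (0.308212, 0.000000)
  m=+1: Y*=(-0.019522, 0.007730)  Y=(-0.351139, -0.016199)  product (0.006980, -0.002398)
  m=+2: Y*=(-0.289117, 0.271517)  Y=(0.071123, 0.006576)  product (-0.022348, 0.017410)
  m=+3: Y*=(0.170223, -0.361787)  Y=(-0.008745, -0.001217)  product (-0.001929, 0.002957)
  m=+4: Y*=(-0.012580, 0.200158)  Y=(0.000693, 0.000129)  product (-0.000035, 0.000137)
  m=+5: Y*=(-0.016832, -0.051789)  Y=(-0.000033, -0.000008)  product (0.000000, 0.000002)
Σ over m = (0.273548, -0.000000); ×(4π/11) → (0.312501, -0.000000). Real part: 0.312501

0.312501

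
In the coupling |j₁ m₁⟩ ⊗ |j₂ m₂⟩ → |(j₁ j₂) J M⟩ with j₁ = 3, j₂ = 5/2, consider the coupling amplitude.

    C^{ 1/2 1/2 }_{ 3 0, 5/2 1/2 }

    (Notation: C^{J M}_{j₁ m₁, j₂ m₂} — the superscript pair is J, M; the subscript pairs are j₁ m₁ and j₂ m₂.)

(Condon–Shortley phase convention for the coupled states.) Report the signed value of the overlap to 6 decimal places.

-0.377964

triangle: 5!*1!*0!/7! = 120/5040
(j±m)!: 3!*3!*3!*2!*1!*0! = 432
prefactor² = (2J+1)*Δ*N² = 144/7
  k=3: −1/(3!*2!*0!*0!*1!*0!) = -1/12
Σ = -1/12  ⇒  CG² = 144/7*(-1/12)² = 1/7
CG = −√(1/7) = -0.377964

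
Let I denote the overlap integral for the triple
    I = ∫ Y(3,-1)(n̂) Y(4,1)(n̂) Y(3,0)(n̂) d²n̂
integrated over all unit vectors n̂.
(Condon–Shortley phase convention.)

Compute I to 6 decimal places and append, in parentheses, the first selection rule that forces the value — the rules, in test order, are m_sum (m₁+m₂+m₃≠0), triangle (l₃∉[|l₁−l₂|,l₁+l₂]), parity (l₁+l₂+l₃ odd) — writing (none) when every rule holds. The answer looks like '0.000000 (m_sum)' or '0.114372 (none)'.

-0.099323 (none)

Rules hold: Σm=0, L=10 even, 1≤3≤7.
N = 7·9·7 = 441
Δ = 4!·2!·4!/11! = 1/34650
Racah Σ t=1..3: t=1:−1/72 t=2:+1/16 t=3:−1/72 = 5/144
⇒ 3j(3 4 3; 0 0 0)² = 2/77, sgn -1
Racah Σ t=2..4: t=2:+1/48 t=3:−1/24 t=4:+1/288 = -5/288
⇒ 3j(3 4 3; -1 1 0)² = 5/462, sgn +1
4πI² = N·(3j₀)²·(3jₘ)² = 15/121
I = -1·√(0.123967/4π) = -0.09932258
No selection rule forces the value: the integral is nonzero (none).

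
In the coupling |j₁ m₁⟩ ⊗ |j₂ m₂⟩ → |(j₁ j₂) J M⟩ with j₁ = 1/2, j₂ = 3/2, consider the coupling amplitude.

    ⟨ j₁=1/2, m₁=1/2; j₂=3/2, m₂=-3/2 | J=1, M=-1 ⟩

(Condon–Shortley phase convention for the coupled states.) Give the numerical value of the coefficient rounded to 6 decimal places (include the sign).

triangle: 1!*0!*2!/4! = 2/24
(j±m)!: 1!*0!*0!*3!*0!*2! = 12
prefactor² = (2J+1)*Δ*N² = 3
  k=0: +1/(0!*1!*0!*0!*0!*2!) = 1/2
Σ = 1/2  ⇒  CG² = 3*(1/2)² = 3/4
CG = +√(3/4) = +0.866025

+0.866025  (= +√(3/4))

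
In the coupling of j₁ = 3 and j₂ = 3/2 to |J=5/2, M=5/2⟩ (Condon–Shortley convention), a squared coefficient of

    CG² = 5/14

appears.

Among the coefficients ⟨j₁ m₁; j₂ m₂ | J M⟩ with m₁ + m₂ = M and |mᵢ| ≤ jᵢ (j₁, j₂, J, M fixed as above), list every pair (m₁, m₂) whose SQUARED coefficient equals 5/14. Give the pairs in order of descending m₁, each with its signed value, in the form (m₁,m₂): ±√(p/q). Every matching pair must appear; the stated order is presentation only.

(2,1/2): −√(5/14)

Admissible pairs with m₁+m₂ = M = 5/2: (1,3/2), (2,1/2), (3,-1/2)
  (m₁,m₂)=(3,-1/2): CG² = 15/28, CG = +√(15/28)
  (m₁,m₂)=(2,1/2): CG² = 5/14, CG = −√(5/14)   ← matches the target
  (m₁,m₂)=(1,3/2): CG² = 3/28, CG = +√(3/28)
Pairs with CG² = 5/14: (2,1/2): −√(5/14)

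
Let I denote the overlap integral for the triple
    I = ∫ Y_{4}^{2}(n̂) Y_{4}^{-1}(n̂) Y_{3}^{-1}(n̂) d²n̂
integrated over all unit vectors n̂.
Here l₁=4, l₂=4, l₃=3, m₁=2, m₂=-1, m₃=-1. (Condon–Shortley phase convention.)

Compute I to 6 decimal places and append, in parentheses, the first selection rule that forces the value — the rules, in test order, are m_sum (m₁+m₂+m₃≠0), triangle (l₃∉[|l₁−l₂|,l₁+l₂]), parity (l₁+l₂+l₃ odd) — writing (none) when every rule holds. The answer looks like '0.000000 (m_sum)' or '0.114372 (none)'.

0.000000 (parity)

Σlᵢ=11 odd — θ-integrand is odd under cosθ→−cosθ; I=0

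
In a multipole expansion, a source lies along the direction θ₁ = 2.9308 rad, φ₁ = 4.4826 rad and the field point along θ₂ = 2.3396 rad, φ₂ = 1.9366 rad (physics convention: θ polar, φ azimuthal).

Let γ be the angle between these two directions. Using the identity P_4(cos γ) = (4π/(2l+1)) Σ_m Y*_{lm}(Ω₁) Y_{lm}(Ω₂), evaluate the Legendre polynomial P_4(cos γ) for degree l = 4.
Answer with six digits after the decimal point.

Addition theorem: P_4(cos γ) = (4π/9) Σ_m Y*_{lm}(Ω₁) Y_{lm}(Ω₂), m = −4…4:
  [-4]  conj(Y_{4,-4})(Ω₁) = 0.00051 - 0.00067j ; Y_{4,-4}(Ω₂) = 0.01268 - 0.11741j ; Δ = -0.00007 - 0.00007j
  [-3]  conj(Y_{4,-3})(Ω₁) = -0.00713 - 0.00865j ; Y_{4,-3}(Ω₂) = -0.28759 - 0.14731j ; Δ = 0.00078 + 0.00354j
  [-2]  conj(Y_{4,-2})(Ω₁) = -0.07473 + 0.03699j ; Y_{4,-2}(Ω₂) = -0.30654 + 0.27522j ; Δ = 0.01273 - 0.03190j
  [-1]  conj(Y_{4,-1})(Ω₁) = 0.08143 + 0.34812j ; Y_{4,-1}(Ω₂) = 0.03246 + 0.08475j ; Δ = -0.02686 + 0.01820j
  [+0]  conj(Y_{4,0})(Ω₁) = 0.66813 + 0.00000j ; Y_{4,0}(Ω₂) = -0.35156 + 0.00000j ; Δ = -0.23489 + 0.00000j
  [+1]  conj(Y_{4,1})(Ω₁) = -0.08143 + 0.34812j ; Y_{4,1}(Ω₂) = -0.03246 + 0.08475j ; Δ = -0.02686 - 0.01820j
  [+2]  conj(Y_{4,2})(Ω₁) = -0.07473 - 0.03699j ; Y_{4,2}(Ω₂) = -0.30654 - 0.27522j ; Δ = 0.01273 + 0.03190j
  [+3]  conj(Y_{4,3})(Ω₁) = 0.00713 - 0.00865j ; Y_{4,3}(Ω₂) = 0.28759 - 0.14731j ; Δ = 0.00078 - 0.00354j
  [+4]  conj(Y_{4,4})(Ω₁) = 0.00051 + 0.00067j ; Y_{4,4}(Ω₂) = 0.01268 + 0.11741j ; Δ = -0.00007 + 0.00007j
Total Σ_m = -0.26174 - 0.00000j. Multiply by 1.396263: -0.36546 - 0.00000j. P_4(cos γ) = -0.365457

-0.365457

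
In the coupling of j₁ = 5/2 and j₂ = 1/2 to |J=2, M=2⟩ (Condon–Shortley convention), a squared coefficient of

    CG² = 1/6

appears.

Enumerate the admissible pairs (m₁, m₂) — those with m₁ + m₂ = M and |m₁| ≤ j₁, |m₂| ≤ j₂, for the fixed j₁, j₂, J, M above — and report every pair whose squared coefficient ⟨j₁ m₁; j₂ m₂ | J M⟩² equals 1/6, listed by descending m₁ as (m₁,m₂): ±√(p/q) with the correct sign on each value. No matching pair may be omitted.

Admissible pairs with m₁+m₂ = M = 2: (3/2,1/2), (5/2,-1/2)
  (m₁,m₂)=(5/2,-1/2): CG² = 5/6, CG = +√(5/6)
  (m₁,m₂)=(3/2,1/2): CG² = 1/6, CG = −√(1/6)   ← matches the target
Pairs with CG² = 1/6: (3/2,1/2): −√(1/6)

(3/2,1/2): −√(1/6)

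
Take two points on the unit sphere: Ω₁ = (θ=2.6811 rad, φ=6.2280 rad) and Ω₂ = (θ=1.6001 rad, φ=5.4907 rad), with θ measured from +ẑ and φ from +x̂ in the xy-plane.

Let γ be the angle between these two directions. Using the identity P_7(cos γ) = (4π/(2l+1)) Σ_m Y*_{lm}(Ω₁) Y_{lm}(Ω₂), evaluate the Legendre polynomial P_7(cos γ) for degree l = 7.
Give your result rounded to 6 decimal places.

-0.120740

Term-by-term m-sum for l=7 (normalisation 4π/15 = 0.837758):
  term(m=-7) = +0.000370-0.000769i   from Y*(Ω₁)=+0.001585-0.000645i, Y(Ω₂)=+0.369568-0.334605i
  term(m=-6) = -0.000201-0.000677i   from Y*(Ω₁)=-0.012207+0.004197i, Y(Ω₂)=-0.002324+0.054628i
  term(m=-5) = +0.018572+0.011257i   from Y*(Ω₁)=+0.057715-0.016342i, Y(Ω₂)=+0.246781+0.264921i
  term(m=-4) = +0.012000-0.002338i   from Y*(Ω₁)=-0.185941+0.041725i, Y(Ω₂)=-0.064129-0.001818i
  term(m=-3) = -0.079564+0.106617i   from Y*(Ω₁)=+0.403457-0.067412i, Y(Ω₂)=-0.234805+0.225027i
  term(m=-2) = +0.003416+0.035400i   from Y*(Ω₁)=-0.517756+0.057378i, Y(Ω₂)=+0.000968-0.068265i
  term(m=-1) = -0.041095-0.037320i   from Y*(Ω₁)=+0.177734-0.009818i, Y(Ω₂)=-0.218948-0.222074i
  term(m=+0) = +0.028880+0.000000i   from Y*(Ω₁)=+0.415636-0.000000i, Y(Ω₂)=+0.069484+0.000000i
  term(m=+1) = -0.041095+0.037320i   from Y*(Ω₁)=-0.177734-0.009818i, Y(Ω₂)=+0.218948-0.222074i
  term(m=+2) = +0.003416-0.035400i   from Y*(Ω₁)=-0.517756-0.057378i, Y(Ω₂)=+0.000968+0.068265i
  term(m=+3) = -0.079564-0.106617i   from Y*(Ω₁)=-0.403457-0.067412i, Y(Ω₂)=+0.234805+0.225027i
  term(m=+4) = +0.012000+0.002338i   from Y*(Ω₁)=-0.185941-0.041725i, Y(Ω₂)=-0.064129+0.001818i
  term(m=+5) = +0.018572-0.011257i   from Y*(Ω₁)=-0.057715-0.016342i, Y(Ω₂)=-0.246781+0.264921i
  term(m=+6) = -0.000201+0.000677i   from Y*(Ω₁)=-0.012207-0.004197i, Y(Ω₂)=-0.002324-0.054628i
  term(m=+7) = +0.000370+0.000769i   from Y*(Ω₁)=-0.001585-0.000645i, Y(Ω₂)=-0.369568-0.334605i
Accumulated sum -0.144123-0.000000i; after 4π/(2l+1) scaling, -0.120740-0.000000i ⇒ P_7 = -0.120740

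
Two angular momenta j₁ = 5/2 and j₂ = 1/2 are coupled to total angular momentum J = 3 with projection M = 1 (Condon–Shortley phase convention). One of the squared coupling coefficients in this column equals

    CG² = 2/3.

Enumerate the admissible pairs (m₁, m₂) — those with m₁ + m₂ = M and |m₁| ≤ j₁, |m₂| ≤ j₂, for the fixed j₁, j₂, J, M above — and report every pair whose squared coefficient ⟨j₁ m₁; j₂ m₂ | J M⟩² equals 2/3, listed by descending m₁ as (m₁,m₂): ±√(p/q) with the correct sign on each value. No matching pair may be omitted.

Admissible pairs with m₁+m₂ = M = 1: (1/2,1/2), (3/2,-1/2)
  (m₁,m₂)=(3/2,-1/2): CG² = 1/3, CG = +√(1/3)
  (m₁,m₂)=(1/2,1/2): CG² = 2/3, CG = +√(2/3)   ← matches the target
Pairs with CG² = 2/3: (1/2,1/2): +√(2/3)

(1/2,1/2): +√(2/3)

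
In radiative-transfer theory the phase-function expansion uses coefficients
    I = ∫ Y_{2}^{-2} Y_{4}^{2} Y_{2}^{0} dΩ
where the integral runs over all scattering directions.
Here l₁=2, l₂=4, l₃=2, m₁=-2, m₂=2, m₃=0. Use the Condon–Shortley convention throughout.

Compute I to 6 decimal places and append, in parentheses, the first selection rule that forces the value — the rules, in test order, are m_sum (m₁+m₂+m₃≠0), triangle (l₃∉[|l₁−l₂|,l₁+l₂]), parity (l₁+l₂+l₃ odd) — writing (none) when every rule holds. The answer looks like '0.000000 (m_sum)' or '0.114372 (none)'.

Rules hold: Σm=0, L=8 even, 2≤2≤6.
N = 5·9·5 = 225
Δ = 4!·0!·4!/9! = 1/630
Racah Σ t=2..2: t=2:+1/16 = 1/16
⇒ 3j(2 4 2; 0 0 0)² = 2/35, sgn +1
Racah Σ t=4..4: t=4:+1/96 = 1/96
⇒ 3j(2 4 2; -2 2 0)² = 1/42, sgn +1
4πI² = N·(3j₀)²·(3jₘ)² = 15/49
I = +1·√(0.306122/4π) = 0.15607835
No selection rule forces the value: the integral is nonzero (none).

0.156078 (none)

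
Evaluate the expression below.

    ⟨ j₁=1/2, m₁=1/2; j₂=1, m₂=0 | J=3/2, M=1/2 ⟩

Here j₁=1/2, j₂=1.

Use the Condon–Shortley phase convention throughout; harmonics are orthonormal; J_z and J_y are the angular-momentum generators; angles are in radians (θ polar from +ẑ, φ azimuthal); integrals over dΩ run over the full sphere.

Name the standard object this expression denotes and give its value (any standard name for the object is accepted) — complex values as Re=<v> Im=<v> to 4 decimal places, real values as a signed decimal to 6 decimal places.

Clebsch–Gordan coefficient, +√(2/3) ≈ +0.816497

This is a Clebsch–Gordan (vector-coupling) coefficient.
√[4·0!1!2!/4! · 1!0!1!1!2!1!] = √(2/3)
  +(−1)^0/∏(0,0,0,1,1,1)! = 1  (running 1)
⟨..|..⟩ = √(2/3)·(1) = +0.816497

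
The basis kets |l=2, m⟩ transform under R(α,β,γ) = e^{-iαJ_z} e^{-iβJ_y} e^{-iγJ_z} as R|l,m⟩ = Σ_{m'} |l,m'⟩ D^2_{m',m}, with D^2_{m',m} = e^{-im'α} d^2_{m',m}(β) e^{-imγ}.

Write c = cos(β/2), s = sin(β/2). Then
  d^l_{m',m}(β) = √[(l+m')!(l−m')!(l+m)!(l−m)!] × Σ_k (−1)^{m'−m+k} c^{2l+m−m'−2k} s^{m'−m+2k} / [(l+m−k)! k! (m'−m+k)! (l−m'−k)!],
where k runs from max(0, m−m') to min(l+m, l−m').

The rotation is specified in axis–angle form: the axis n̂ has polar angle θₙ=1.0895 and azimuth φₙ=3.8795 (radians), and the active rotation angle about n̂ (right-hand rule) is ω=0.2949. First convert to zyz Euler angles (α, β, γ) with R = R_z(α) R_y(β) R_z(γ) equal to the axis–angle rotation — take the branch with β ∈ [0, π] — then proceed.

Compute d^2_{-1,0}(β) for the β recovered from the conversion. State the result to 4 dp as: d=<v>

Axis–angle → zyz. n̂ = (sinθₙcosφₙ, sinθₙsinφₙ, cosθₙ) = (-0.655825, -0.596315, +0.462929), ω = 0.2949.
R = I cosω + sinω [n̂]ₓ + (1−cosω) n̂n̂ᵀ gives
  R = [+0.975398, -0.117665, -0.186421; +0.151430, +0.972182, +0.178695; +0.160209, -0.202528, +0.966082]
β = atan2(√(R₁₃²+R₂₃²), R₃₃) = 0.261194; α = atan2(R₂₃, R₁₃) mod 2π = 2.377353; γ = atan2(R₃₂, −R₃₁) mod 2π = 4.043131
d^2_{-1,0}(β=0.2612) via the finite sum:
With c≡cos(β/2)=0.991484 and s≡sin(β/2)=0.130226, N=[1·6·2·2]^{1/2}=4.898979
Admissible k: 1..2 (factorial args all ≥0)
  k=1: (−1)^0·4.8990/(2)·0.9915^3·0.1302^1 = +0.310907
  k=2: (−1)^1·4.8990/(2)·0.9915^1·0.1302^3 = -0.005364
d^2_{-1,0}(0.2612) = +0.310907 -0.005364 = +0.305544

d=0.3055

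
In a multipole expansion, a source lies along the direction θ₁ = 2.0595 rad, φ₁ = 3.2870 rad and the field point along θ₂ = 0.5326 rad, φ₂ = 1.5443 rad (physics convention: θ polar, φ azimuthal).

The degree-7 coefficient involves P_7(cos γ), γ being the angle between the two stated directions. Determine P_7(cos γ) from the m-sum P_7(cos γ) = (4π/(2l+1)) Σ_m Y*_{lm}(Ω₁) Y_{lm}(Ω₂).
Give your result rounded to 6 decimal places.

Term-by-term m-sum for l=7 (normalisation 4π/15 = 0.837758):
  m=-7: (-0.109863-0.178012i) × (-0.000803+0.004277i) = +0.000850-0.000327i  (running Σ = +0.000850-0.000327i)
  m=-6: (-0.267585-0.318753i) × (-0.027279-0.004374i) = +0.005905+0.009866i  (running Σ = +0.006755+0.009539i)
  m=-5: (-0.274419-0.244122i) × (+0.014150-0.106179i) = -0.029804+0.025683i  (running Σ = -0.023048+0.035222i)
  m=-4: (+0.023555+0.015487i) × (+0.277845+0.029558i) = +0.006087+0.004999i  (running Σ = -0.016962+0.040221i)
  m=-3: (+0.317499+0.148010i) × (-0.037705+0.473337i) = -0.082030+0.144704i  (running Σ = -0.098991+0.184925i)
  m=-2: (+0.126080+0.037736i) × (-0.420875-0.022324i) = -0.052222-0.018697i  (running Σ = -0.151213+0.166228i)
  m=-1: (-0.295833-0.043322i) × (-0.001793+0.067659i) = +0.003462-0.019938i  (running Σ = -0.147751+0.146290i)
  m=0: (-0.171724-0.000000i) × (-0.444562+0.000000i) = +0.076342+0.000000i  (running Σ = -0.071409+0.146290i)
  m=1: (+0.295833-0.043322i) × (+0.001793+0.067659i) = +0.003462+0.019938i  (running Σ = -0.067948+0.166228i)
  m=2: (+0.126080-0.037736i) × (-0.420875+0.022324i) = -0.052222+0.018697i  (running Σ = -0.120169+0.184925i)
  m=3: (-0.317499+0.148010i) × (+0.037705+0.473337i) = -0.082030-0.144704i  (running Σ = -0.202199+0.040221i)
  m=4: (+0.023555-0.015487i) × (+0.277845-0.029558i) = +0.006087-0.004999i  (running Σ = -0.196112+0.035222i)
  m=5: (+0.274419-0.244122i) × (-0.014150-0.106179i) = -0.029804-0.025683i  (running Σ = -0.225916+0.009539i)
  m=6: (-0.267585+0.318753i) × (-0.027279+0.004374i) = +0.005905-0.009866i  (running Σ = -0.220010-0.000327i)
  m=7: (+0.109863-0.178012i) × (+0.000803+0.004277i) = +0.000850+0.000327i  (running Σ = -0.219161-0.000000i)
Accumulated sum -0.219161-0.000000i; after 4π/(2l+1) scaling, -0.183604-0.000000i ⇒ P_7 = -0.183604

-0.183604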